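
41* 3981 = 163221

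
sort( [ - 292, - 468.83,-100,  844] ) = [ - 468.83, - 292 ,-100,844]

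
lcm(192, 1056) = 2112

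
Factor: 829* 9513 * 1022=8059775094 = 2^1 * 3^2 * 7^2  *  73^1 * 151^1*829^1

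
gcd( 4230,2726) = 94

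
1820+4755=6575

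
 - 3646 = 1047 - 4693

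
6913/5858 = 1+1055/5858 = 1.18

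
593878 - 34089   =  559789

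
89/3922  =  89/3922=0.02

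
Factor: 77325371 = 77325371^1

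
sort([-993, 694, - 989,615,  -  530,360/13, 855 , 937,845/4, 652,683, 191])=[ - 993,-989, - 530, 360/13, 191, 845/4,615, 652,683,694,855,937]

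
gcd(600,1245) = 15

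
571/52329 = 571/52329  =  0.01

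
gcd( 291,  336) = 3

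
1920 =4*480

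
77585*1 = 77585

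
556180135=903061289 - 346881154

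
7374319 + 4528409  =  11902728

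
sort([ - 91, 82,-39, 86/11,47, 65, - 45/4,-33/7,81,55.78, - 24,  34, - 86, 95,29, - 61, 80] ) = [-91, - 86, - 61 , - 39, - 24, - 45/4, - 33/7, 86/11, 29, 34, 47, 55.78, 65,80, 81, 82, 95]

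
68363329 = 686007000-617643671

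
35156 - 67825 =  - 32669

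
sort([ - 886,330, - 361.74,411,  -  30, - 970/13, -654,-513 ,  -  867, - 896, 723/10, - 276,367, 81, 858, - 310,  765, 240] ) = [ - 896,-886,-867, - 654,-513, - 361.74, - 310, - 276,-970/13, - 30 , 723/10, 81,240, 330,367, 411,765, 858]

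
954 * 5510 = 5256540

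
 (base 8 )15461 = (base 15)20e1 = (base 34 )60p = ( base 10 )6961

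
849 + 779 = 1628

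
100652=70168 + 30484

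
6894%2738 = 1418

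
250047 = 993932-743885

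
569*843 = 479667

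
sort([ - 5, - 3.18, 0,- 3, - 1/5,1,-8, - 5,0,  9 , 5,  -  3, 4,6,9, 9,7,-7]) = [ - 8, - 7,  -  5, - 5, - 3.18, - 3, - 3, - 1/5,0, 0 , 1,  4,5, 6,7, 9,9,9 ]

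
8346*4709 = 39301314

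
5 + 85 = 90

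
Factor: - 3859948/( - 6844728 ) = 964987/1711182 = 2^( - 1)*3^( - 1 )*11^(-2)*73^1*2357^( - 1 )*13219^1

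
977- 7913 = -6936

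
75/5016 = 25/1672 = 0.01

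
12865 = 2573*5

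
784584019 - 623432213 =161151806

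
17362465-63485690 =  - 46123225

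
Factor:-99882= -2^1*3^2*31^1*179^1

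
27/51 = 9/17 = 0.53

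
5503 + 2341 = 7844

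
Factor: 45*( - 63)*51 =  -144585 = - 3^5*5^1*7^1*17^1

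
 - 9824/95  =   -9824/95 = - 103.41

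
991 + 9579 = 10570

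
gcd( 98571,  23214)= 3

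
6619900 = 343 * 19300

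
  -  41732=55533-97265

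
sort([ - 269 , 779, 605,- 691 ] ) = [ - 691 ,- 269,605, 779]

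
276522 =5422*51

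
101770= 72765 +29005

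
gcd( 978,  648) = 6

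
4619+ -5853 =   -  1234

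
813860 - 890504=- 76644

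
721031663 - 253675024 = 467356639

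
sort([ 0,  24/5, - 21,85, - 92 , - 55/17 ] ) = [ - 92, - 21, - 55/17,0,24/5 , 85 ]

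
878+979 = 1857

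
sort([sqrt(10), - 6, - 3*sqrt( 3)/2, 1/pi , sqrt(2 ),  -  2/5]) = [ - 6, - 3*sqrt( 3 ) /2, - 2/5,1/pi,sqrt( 2), sqrt( 10 )]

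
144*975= 140400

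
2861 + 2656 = 5517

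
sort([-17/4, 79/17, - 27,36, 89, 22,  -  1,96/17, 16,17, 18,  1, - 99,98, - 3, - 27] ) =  [-99,-27,  -  27, - 17/4,-3, - 1,1, 79/17 , 96/17,16,17,18,22, 36,89,98 ]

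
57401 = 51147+6254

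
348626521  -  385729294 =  - 37102773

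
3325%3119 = 206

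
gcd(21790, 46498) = 2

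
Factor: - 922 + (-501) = -1423 = - 1423^1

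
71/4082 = 71/4082 = 0.02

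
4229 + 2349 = 6578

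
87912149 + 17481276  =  105393425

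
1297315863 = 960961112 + 336354751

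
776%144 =56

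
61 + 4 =65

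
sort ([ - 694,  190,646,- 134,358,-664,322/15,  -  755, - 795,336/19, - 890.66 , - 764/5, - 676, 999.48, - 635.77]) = [ - 890.66, - 795,-755, - 694, - 676, - 664,  -  635.77, - 764/5, - 134,336/19,322/15,190,358,  646, 999.48]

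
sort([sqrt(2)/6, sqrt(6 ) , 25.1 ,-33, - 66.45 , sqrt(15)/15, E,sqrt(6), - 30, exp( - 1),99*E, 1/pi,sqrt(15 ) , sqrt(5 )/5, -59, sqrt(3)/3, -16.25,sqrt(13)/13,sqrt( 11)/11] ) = [-66.45,-59 , - 33,-30, - 16.25,sqrt(2 ) /6, sqrt(15)/15,sqrt(13) /13, sqrt(11) /11,  1/pi, exp( - 1),sqrt( 5 ) /5,sqrt( 3) /3 , sqrt( 6 ),  sqrt( 6 )  ,  E,sqrt(15),  25.1, 99*E ]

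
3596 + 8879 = 12475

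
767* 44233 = 33926711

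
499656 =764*654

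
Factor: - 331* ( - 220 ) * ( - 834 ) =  - 2^3*3^1*5^1*11^1*139^1*331^1 =- 60731880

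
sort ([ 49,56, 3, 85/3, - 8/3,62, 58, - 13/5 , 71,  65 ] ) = [ - 8/3,  -  13/5 , 3,  85/3, 49, 56, 58, 62,65,71]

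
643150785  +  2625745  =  645776530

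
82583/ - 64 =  - 1291 + 41/64 = - 1290.36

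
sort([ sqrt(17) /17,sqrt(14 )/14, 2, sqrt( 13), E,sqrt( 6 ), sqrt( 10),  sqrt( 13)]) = [ sqrt(17)/17, sqrt( 14)/14,  2,sqrt( 6 ), E, sqrt( 10), sqrt( 13 ), sqrt( 13 )]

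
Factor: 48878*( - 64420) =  -3148720760=- 2^3*5^1*3221^1*24439^1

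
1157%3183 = 1157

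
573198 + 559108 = 1132306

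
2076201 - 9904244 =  - 7828043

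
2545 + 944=3489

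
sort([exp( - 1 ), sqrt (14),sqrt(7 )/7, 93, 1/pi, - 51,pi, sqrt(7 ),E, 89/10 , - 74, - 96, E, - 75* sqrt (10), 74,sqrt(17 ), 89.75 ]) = [ - 75*sqrt( 10), - 96, - 74, - 51, 1/pi, exp(  -  1), sqrt( 7)/7 , sqrt(7) , E, E, pi,sqrt(14), sqrt( 17), 89/10,74, 89.75, 93]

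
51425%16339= 2408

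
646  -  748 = -102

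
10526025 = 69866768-59340743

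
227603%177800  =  49803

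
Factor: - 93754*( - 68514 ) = 6423461556 = 2^2*3^1*19^1*601^1*46877^1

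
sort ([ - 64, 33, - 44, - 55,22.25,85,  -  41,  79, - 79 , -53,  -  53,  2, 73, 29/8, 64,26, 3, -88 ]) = [ - 88, - 79, - 64,-55, -53, -53 ,  -  44, - 41,  2,3, 29/8,22.25, 26, 33,64,73, 79,85]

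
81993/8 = 81993/8= 10249.12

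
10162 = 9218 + 944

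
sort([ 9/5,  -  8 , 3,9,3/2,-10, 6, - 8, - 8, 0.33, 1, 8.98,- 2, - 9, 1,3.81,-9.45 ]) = [- 10, - 9.45,-9,-8,-8, - 8,-2,  0.33, 1, 1,  3/2, 9/5, 3, 3.81, 6,8.98, 9] 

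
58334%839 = 443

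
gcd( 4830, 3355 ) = 5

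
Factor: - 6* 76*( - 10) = 2^4*3^1*5^1*19^1 = 4560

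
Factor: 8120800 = 2^5*5^2 * 10151^1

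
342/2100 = 57/350 = 0.16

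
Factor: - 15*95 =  - 1425 = - 3^1*5^2*19^1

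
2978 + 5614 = 8592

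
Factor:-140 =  - 2^2 * 5^1*7^1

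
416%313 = 103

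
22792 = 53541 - 30749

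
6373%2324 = 1725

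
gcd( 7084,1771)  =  1771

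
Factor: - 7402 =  - 2^1*3701^1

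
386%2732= 386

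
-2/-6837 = 2/6837 = 0.00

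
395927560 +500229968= 896157528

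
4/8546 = 2/4273 =0.00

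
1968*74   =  145632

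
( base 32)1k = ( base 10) 52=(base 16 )34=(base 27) 1p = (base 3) 1221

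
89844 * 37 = 3324228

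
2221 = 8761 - 6540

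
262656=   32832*8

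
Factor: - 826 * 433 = - 357658= - 2^1*7^1*59^1*433^1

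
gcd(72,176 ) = 8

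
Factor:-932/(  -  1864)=1/2  =  2^( - 1 ) 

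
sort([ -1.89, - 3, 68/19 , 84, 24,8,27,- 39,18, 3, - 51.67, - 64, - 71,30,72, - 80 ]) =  [ - 80, - 71, - 64, - 51.67, - 39, - 3, - 1.89,3,68/19,8, 18,24,27,30,72,84]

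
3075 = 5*615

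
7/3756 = 7/3756 = 0.00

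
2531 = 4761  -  2230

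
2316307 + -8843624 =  -6527317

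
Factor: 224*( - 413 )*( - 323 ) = 29881376 =2^5*7^2*17^1*19^1*59^1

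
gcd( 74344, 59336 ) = 8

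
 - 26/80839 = - 26/80839 =- 0.00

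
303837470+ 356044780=659882250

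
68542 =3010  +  65532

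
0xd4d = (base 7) 12633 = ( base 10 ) 3405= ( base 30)3NF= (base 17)BD5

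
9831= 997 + 8834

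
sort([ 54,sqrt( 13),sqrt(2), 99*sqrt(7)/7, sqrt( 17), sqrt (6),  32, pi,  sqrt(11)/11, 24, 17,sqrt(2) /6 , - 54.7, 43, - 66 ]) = [-66,-54.7, sqrt(2 )/6,sqrt( 11)/11,sqrt(2),sqrt ( 6),  pi, sqrt( 13 ), sqrt ( 17), 17, 24,32,99 * sqrt(7)/7, 43, 54 ]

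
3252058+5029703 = 8281761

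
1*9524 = 9524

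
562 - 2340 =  - 1778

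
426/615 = 142/205 = 0.69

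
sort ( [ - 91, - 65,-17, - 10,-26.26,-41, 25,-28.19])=[-91, - 65, - 41,-28.19,- 26.26, - 17,-10,25]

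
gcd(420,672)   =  84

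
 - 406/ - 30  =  203/15 = 13.53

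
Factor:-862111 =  - 131^1*6581^1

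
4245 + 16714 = 20959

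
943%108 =79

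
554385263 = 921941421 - 367556158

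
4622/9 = 4622/9  =  513.56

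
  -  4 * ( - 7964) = 31856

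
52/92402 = 26/46201 = 0.00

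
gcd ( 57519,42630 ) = 21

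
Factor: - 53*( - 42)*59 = 131334 = 2^1 * 3^1*7^1*53^1 * 59^1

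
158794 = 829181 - 670387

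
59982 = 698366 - 638384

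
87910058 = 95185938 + -7275880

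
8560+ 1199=9759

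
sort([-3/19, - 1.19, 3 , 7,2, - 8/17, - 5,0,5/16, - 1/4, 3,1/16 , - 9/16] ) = [ - 5,-1.19  , - 9/16, - 8/17, - 1/4, - 3/19,0,1/16,5/16,2,3,  3,7 ]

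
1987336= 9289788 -7302452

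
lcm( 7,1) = 7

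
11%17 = 11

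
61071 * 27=1648917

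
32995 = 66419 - 33424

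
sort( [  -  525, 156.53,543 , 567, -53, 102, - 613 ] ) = [ - 613, -525, - 53,102,156.53,543 , 567]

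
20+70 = 90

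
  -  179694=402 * ( - 447 )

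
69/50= 69/50 = 1.38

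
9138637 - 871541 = 8267096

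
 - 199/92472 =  - 199/92472  =  -0.00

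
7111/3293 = 7111/3293 = 2.16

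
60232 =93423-33191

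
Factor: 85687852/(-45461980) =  - 5^( - 1 )*311^( - 1)*2699^1*7309^( - 1)*7937^1 = - 21421963/11365495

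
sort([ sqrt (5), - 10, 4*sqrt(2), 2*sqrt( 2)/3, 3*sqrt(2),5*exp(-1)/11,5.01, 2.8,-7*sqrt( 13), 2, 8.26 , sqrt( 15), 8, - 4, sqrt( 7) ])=[ - 7*sqrt ( 13), - 10,-4 , 5*exp( - 1)/11, 2*sqrt( 2) /3,  2, sqrt( 5), sqrt( 7),2.8,  sqrt (15 ),3*sqrt (2), 5.01 , 4* sqrt(2 ),8 , 8.26 ] 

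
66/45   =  1 + 7/15 = 1.47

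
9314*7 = 65198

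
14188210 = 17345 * 818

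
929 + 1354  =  2283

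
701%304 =93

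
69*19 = 1311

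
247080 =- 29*(- 8520)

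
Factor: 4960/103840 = 11^( - 1)*31^1*59^( - 1) = 31/649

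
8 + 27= 35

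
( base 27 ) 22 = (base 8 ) 70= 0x38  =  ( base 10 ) 56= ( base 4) 320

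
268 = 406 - 138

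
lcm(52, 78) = 156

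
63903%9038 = 637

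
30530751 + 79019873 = 109550624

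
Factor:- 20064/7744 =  - 57/22 = - 2^ ( - 1)*3^1 * 11^( - 1)*19^1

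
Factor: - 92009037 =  - 3^1 * 30669679^1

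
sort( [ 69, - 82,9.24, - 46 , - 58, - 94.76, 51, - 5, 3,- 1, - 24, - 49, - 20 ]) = [ - 94.76, -82, - 58, - 49, - 46 ,-24,-20, - 5, - 1, 3, 9.24,51, 69 ]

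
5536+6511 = 12047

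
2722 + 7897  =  10619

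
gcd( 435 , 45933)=3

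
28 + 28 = 56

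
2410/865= 482/173 = 2.79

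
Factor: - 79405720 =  - 2^3*5^1*67^1*29629^1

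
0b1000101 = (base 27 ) 2f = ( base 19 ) 3C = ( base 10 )69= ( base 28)2d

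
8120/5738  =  1 + 1191/2869 = 1.42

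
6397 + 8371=14768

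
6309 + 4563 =10872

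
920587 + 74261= 994848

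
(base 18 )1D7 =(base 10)565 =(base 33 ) H4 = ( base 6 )2341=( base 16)235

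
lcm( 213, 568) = 1704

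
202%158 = 44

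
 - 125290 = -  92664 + -32626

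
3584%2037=1547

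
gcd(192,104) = 8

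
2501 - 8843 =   -  6342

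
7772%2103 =1463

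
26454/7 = 3779  +  1/7 = 3779.14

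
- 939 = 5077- 6016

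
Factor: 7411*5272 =2^3*659^1  *7411^1  =  39070792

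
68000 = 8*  8500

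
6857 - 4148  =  2709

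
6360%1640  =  1440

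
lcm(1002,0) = 0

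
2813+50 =2863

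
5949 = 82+5867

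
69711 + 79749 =149460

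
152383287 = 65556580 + 86826707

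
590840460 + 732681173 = 1323521633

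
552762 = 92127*6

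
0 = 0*70153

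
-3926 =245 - 4171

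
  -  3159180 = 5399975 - 8559155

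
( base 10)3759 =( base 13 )1932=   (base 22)7gj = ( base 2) 111010101111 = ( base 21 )8b0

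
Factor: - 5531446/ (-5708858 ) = 2765723/2854429 = 311^1*571^(  -  1)*4999^( - 1 )*8893^1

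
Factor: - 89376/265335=-32/95 =- 2^5*5^( - 1)*19^( - 1) 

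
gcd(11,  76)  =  1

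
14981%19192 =14981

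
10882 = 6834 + 4048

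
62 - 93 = - 31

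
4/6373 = 4/6373 = 0.00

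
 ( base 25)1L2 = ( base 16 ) 480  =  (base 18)3A0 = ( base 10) 1152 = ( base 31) 165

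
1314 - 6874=  -  5560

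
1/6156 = 1/6156 = 0.00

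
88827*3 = 266481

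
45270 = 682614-637344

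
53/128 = 53/128 = 0.41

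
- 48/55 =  - 48/55 = - 0.87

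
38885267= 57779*673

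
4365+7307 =11672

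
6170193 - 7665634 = -1495441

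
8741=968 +7773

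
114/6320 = 57/3160 = 0.02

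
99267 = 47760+51507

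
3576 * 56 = 200256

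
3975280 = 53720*74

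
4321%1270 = 511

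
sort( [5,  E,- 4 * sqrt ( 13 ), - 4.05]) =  [ - 4 * sqrt (13),-4.05,E,5]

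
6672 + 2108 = 8780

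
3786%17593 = 3786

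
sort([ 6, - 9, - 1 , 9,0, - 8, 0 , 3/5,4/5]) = [ - 9, - 8, - 1,0, 0, 3/5, 4/5, 6, 9] 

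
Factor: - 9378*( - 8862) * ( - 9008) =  - 748635386688 =- 2^6 * 3^3*7^1*211^1 * 521^1 * 563^1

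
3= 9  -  6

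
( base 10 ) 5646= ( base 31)5r4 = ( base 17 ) 1292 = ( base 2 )1011000001110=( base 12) 3326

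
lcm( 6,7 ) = 42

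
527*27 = 14229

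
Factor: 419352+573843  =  993195 = 3^3* 5^1 * 7^1 * 1051^1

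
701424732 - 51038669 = 650386063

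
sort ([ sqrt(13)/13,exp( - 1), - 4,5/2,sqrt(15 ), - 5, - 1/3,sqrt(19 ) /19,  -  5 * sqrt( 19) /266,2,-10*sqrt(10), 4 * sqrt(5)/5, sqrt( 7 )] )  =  [ - 10 * sqrt( 10), - 5, - 4,  -  1/3, - 5*sqrt(19 ) /266, sqrt( 19)/19,  sqrt(13) /13, exp( - 1) , 4*sqrt(5)/5,2, 5/2, sqrt( 7),sqrt( 15)]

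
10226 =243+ 9983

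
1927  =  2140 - 213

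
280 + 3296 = 3576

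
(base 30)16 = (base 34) 12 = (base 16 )24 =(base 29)17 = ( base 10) 36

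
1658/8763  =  1658/8763 = 0.19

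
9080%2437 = 1769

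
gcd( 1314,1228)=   2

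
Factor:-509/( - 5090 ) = 2^( - 1)*5^ ( - 1) =1/10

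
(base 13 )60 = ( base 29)2k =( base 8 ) 116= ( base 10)78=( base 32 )2E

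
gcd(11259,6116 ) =139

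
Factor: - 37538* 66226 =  - 2^2*137^2*33113^1=-2485991588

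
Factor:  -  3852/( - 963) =4 = 2^2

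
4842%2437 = 2405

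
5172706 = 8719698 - 3546992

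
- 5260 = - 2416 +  -2844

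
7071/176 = 7071/176 = 40.18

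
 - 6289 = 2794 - 9083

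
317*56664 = 17962488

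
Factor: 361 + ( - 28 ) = 3^2*37^1  =  333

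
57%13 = 5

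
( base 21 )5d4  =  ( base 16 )9b2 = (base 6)15254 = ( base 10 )2482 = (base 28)34i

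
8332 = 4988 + 3344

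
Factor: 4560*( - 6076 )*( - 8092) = 2^8*3^1*5^1*7^3*17^2*19^1*31^1 = 224201483520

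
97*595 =57715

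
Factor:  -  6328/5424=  - 2^ ( - 1)*3^ (- 1) * 7^1 =-7/6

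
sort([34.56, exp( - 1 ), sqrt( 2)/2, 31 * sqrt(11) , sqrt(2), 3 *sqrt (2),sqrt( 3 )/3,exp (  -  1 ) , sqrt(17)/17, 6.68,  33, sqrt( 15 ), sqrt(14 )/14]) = [sqrt( 17 )/17, sqrt(14 )/14, exp (-1 ), exp( - 1), sqrt( 3) /3, sqrt( 2) /2, sqrt( 2), sqrt(15 ), 3*sqrt(2) , 6.68, 33, 34.56, 31*sqrt(11)] 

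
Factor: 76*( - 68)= -5168  =  - 2^4*17^1*19^1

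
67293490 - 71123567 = -3830077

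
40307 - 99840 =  - 59533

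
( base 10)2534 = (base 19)707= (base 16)9e6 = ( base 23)4I4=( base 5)40114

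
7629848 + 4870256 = 12500104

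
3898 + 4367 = 8265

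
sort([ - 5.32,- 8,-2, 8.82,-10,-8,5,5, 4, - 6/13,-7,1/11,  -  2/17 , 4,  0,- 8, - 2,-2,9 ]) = [- 10, - 8,-8, - 8, - 7, - 5.32,-2, - 2,  -  2 , -6/13,  -  2/17, 0,1/11, 4,4,5, 5, 8.82,9]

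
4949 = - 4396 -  - 9345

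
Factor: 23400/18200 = 9/7 = 3^2 * 7^ ( - 1 )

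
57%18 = 3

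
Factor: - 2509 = - 13^1*193^1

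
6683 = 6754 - 71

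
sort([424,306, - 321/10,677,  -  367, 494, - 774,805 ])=[ - 774, - 367, -321/10,306,424,494,  677,805] 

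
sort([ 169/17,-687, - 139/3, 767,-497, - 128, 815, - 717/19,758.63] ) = [-687 ,-497 , - 128,-139/3, - 717/19,169/17, 758.63, 767,815]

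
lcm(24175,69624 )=1740600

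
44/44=1 = 1.00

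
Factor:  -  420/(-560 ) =3/4 = 2^( - 2)*3^1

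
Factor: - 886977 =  -3^3*7^1 *13^1*19^2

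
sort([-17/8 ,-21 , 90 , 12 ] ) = [ - 21,-17/8,  12,90]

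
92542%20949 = 8746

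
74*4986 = 368964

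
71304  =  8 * 8913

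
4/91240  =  1/22810 = 0.00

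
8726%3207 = 2312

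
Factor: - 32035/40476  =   - 2^( - 2 )*3^ ( -1 ) * 5^1*43^1*149^1*3373^ ( - 1 )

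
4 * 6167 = 24668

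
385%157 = 71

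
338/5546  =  169/2773 = 0.06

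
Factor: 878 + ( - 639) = 239^1 = 239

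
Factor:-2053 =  - 2053^1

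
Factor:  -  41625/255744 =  - 125/768=-2^( - 8 )*3^( - 1 )*5^3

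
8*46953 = 375624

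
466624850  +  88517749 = 555142599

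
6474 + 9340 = 15814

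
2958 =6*493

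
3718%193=51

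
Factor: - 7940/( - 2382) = 10/3 = 2^1*3^( - 1)*5^1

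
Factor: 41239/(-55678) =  - 2^ ( - 1)*7^( - 1)*11^1  *  23^1* 41^( - 1 )*  97^ ( - 1)*163^1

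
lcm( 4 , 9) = 36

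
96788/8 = 24197/2 = 12098.50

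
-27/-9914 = 27/9914 = 0.00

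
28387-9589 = 18798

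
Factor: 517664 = 2^5 *7^1*2311^1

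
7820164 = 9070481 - 1250317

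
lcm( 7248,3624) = 7248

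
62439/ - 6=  - 20813/2= -  10406.50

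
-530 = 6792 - 7322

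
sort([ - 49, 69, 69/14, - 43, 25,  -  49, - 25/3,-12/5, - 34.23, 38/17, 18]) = [ -49, -49, - 43, - 34.23, - 25/3, - 12/5 , 38/17,  69/14, 18, 25, 69] 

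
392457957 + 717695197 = 1110153154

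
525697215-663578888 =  - 137881673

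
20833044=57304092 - 36471048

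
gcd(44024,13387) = 1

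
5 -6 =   -  1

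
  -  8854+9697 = 843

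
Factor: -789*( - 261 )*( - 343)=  - 3^3*7^3*29^1 * 263^1 = - 70633647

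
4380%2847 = 1533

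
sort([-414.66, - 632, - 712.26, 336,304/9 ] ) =[  -  712.26, - 632, - 414.66, 304/9, 336 ] 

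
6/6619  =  6/6619 = 0.00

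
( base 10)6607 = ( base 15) 1e57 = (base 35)5DR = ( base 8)14717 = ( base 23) CB6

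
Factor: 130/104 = 2^( - 2 )*5^1=5/4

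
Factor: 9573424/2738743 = 1367632/391249  =  2^4 * 7^1*12211^1*391249^(-1)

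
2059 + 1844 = 3903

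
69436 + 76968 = 146404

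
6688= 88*76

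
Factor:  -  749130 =-2^1 * 3^1*5^1*24971^1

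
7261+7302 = 14563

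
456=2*228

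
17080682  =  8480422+8600260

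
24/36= 2/3 = 0.67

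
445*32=14240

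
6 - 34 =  - 28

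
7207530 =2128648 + 5078882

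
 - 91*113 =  - 10283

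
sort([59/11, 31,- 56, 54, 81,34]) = [ - 56, 59/11,31 , 34, 54, 81]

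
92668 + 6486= 99154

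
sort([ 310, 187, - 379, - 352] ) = [-379, - 352,  187,310 ]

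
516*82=42312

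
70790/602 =35395/301= 117.59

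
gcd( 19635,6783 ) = 357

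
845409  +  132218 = 977627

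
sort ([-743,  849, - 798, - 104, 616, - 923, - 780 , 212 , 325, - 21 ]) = [ - 923, - 798, - 780, - 743 ,-104, - 21,  212 , 325,616,849]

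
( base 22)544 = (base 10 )2512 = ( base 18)7DA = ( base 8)4720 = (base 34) 25U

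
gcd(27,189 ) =27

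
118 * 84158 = 9930644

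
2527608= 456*5543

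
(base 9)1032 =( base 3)1001002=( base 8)1366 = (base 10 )758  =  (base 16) 2F6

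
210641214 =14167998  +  196473216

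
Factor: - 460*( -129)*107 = 2^2 * 3^1*5^1*23^1*43^1*107^1  =  6349380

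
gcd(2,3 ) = 1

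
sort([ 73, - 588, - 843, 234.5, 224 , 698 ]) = [ - 843, - 588,73,  224, 234.5, 698] 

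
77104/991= 77 + 797/991 = 77.80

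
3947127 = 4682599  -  735472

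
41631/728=41631/728 = 57.19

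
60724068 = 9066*6698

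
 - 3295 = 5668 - 8963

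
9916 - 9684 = 232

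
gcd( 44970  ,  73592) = 2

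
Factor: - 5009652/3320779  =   - 2^2 * 3^2*7^( - 2 )*11^( - 1)*37^1*61^( - 1)*101^(-1)*3761^1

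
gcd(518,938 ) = 14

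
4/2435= 4/2435 = 0.00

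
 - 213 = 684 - 897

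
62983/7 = 62983/7 = 8997.57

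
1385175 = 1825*759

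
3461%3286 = 175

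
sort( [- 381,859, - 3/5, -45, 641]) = [ -381, - 45, - 3/5,641, 859]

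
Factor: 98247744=2^6 * 3^2*7^2 * 59^2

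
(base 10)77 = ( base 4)1031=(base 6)205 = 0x4D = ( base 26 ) 2p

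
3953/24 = 3953/24= 164.71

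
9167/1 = 9167 = 9167.00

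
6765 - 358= 6407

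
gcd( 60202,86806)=2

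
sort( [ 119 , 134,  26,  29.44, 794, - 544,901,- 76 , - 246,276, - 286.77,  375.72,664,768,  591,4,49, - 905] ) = [-905, - 544, - 286.77, - 246, - 76 , 4, 26, 29.44,49,119 , 134, 276, 375.72, 591 , 664, 768, 794,901 ] 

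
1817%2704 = 1817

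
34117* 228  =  7778676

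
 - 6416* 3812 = -24457792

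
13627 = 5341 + 8286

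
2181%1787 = 394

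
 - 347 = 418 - 765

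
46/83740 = 23/41870 = 0.00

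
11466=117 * 98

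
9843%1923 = 228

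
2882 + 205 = 3087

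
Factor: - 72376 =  - 2^3*83^1*109^1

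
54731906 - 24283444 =30448462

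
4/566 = 2/283 = 0.01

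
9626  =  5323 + 4303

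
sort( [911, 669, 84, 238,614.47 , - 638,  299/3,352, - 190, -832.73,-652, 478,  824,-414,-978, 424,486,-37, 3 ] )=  [ - 978, - 832.73, - 652, - 638, -414, - 190,-37,3, 84 , 299/3, 238, 352,424, 478, 486, 614.47 , 669, 824, 911]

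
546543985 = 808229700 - 261685715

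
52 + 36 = 88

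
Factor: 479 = 479^1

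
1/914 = 1/914   =  0.00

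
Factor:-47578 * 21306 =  - 1013696868 = - 2^2*3^1*53^1*67^1 * 23789^1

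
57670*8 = 461360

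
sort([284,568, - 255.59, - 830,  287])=[ - 830 , - 255.59,284,  287, 568 ] 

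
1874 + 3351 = 5225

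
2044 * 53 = 108332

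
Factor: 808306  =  2^1*47^1*8599^1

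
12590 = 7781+4809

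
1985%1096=889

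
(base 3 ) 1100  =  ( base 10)36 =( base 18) 20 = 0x24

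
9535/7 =1362 + 1/7 = 1362.14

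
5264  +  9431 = 14695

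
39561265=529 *74785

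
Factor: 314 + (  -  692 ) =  - 378 = - 2^1 * 3^3*7^1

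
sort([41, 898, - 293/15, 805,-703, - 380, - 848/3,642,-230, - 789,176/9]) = [ -789, - 703, - 380,  -  848/3, - 230 ,-293/15,  176/9,41,642,  805,898]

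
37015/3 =37015/3= 12338.33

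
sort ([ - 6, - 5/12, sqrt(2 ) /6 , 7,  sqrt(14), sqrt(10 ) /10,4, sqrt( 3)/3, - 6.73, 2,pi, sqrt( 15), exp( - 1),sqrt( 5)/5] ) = [-6.73 , - 6, - 5/12, sqrt( 2 )/6,sqrt(10)/10,exp(-1), sqrt(5)/5,  sqrt(3 )/3, 2, pi , sqrt( 14) , sqrt(15 ), 4, 7] 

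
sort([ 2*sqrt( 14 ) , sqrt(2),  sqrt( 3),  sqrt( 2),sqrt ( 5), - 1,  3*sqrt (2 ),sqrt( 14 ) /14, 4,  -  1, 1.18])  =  [ - 1, - 1,  sqrt(14)/14,1.18 , sqrt( 2), sqrt( 2),  sqrt( 3 ) , sqrt( 5), 4, 3*sqrt( 2) , 2*sqrt( 14) ]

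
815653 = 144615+671038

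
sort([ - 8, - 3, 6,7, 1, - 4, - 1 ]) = [ - 8, - 4, -3, - 1 , 1,6 , 7] 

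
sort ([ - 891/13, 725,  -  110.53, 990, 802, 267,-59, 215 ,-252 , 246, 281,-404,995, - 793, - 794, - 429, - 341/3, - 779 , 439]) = [ - 794, - 793, -779, - 429, - 404, - 252 ,-341/3, - 110.53, - 891/13, - 59, 215,246, 267, 281, 439, 725, 802, 990, 995] 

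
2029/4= 507  +  1/4= 507.25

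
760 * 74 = 56240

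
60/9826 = 30/4913 = 0.01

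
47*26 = 1222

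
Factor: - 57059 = - 57059^1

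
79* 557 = 44003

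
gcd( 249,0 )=249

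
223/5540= 223/5540 = 0.04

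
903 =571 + 332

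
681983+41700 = 723683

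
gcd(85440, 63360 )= 960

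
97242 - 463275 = - 366033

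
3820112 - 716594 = 3103518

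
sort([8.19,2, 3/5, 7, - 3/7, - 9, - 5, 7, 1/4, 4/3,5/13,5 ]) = [- 9, - 5, - 3/7, 1/4  ,  5/13,3/5,4/3, 2,5, 7 , 7, 8.19]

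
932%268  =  128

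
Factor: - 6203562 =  - 2^1*3^1*1033927^1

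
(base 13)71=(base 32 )2s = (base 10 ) 92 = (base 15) 62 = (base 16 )5c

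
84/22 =3+9/11 = 3.82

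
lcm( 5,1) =5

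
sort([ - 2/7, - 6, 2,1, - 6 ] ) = [ - 6, - 6,-2/7, 1,  2]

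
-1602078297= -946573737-655504560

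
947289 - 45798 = 901491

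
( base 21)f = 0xF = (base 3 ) 120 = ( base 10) 15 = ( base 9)16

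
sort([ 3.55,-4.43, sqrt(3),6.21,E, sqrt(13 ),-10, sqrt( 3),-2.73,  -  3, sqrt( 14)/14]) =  [-10, - 4.43,-3, -2.73, sqrt( 14)/14 , sqrt( 3), sqrt( 3), E, 3.55, sqrt (13), 6.21]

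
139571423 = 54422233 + 85149190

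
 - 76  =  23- 99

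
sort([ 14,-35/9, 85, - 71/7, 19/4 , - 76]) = [  -  76, - 71/7,-35/9, 19/4, 14, 85] 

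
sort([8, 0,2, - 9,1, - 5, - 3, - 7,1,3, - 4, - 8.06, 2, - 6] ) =[ - 9, - 8.06, - 7, - 6, - 5 , -4, - 3,0 , 1, 1 , 2,2, 3,8 ]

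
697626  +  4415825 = 5113451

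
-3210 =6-3216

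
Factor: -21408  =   - 2^5*3^1*223^1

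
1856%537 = 245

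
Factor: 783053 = 101^1*7753^1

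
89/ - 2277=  - 1+2188/2277 = -0.04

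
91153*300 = 27345900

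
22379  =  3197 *7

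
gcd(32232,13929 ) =3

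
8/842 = 4/421 =0.01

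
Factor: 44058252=2^2*3^1*7^2*74929^1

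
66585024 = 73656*904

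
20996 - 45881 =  - 24885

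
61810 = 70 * 883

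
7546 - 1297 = 6249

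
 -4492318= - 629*7142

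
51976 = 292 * 178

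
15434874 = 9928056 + 5506818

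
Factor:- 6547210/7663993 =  - 2^1 *5^1*17^1 * 19^1*2027^1 * 7663993^( -1 ) 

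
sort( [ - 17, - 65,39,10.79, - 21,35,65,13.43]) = [ - 65, -21, - 17,10.79,13.43,  35,39, 65 ] 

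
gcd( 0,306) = 306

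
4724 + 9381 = 14105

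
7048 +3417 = 10465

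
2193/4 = 2193/4 =548.25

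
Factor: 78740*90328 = 7112426720 = 2^5*5^1 *7^1*31^1*127^1*1613^1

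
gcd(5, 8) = 1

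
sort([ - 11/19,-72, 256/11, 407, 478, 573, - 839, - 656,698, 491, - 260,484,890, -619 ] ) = [ - 839, - 656, - 619, - 260, - 72, - 11/19,256/11, 407,478, 484,491,573,698 , 890]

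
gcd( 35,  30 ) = 5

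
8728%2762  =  442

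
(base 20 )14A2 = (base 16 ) 264A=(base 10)9802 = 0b10011001001010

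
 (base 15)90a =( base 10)2035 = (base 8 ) 3763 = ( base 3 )2210101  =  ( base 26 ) 307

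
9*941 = 8469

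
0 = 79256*0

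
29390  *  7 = 205730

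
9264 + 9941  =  19205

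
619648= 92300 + 527348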